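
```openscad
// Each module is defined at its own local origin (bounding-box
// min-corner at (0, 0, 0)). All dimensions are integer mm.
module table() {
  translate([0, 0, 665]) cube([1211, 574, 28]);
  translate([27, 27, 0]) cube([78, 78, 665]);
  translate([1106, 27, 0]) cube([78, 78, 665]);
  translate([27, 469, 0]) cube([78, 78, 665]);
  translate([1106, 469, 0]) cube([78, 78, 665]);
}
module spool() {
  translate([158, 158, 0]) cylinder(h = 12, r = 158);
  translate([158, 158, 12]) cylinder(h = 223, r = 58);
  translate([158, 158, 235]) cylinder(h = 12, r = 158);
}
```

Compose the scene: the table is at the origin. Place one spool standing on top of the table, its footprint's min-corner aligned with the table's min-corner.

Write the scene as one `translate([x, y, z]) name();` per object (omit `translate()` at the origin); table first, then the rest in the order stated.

table();
translate([0, 0, 693]) spool();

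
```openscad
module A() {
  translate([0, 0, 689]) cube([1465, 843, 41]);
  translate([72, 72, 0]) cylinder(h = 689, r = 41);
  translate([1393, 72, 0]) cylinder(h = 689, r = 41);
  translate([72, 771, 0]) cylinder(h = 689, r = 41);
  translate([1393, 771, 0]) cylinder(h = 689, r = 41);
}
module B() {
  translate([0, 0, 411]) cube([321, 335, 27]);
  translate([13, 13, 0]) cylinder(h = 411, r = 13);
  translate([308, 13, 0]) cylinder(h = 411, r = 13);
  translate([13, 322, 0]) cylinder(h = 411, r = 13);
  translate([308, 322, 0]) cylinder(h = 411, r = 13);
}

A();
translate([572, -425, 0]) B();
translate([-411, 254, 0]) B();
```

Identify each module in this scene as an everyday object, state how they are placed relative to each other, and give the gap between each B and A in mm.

Each stool's nearest face is 90 mm from the table's bounding box.

A is a table. B is a stool. Two stools sit around the table at the −y, −x sides. The gap between each stool and the table is 90 mm.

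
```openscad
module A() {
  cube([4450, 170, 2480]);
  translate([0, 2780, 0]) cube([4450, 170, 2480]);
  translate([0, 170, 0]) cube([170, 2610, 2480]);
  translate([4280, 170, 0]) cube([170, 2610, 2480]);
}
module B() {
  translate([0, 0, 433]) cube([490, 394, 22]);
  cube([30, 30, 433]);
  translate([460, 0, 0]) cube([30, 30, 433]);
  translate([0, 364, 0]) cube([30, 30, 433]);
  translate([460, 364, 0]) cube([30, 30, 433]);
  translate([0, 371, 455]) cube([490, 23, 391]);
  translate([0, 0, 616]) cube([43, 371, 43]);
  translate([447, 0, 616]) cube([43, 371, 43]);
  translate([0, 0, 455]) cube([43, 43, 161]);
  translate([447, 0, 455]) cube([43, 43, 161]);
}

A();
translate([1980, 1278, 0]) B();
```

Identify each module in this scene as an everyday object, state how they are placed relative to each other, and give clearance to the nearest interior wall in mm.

A is a house frame. B is a chair. The chair sits inside the house frame, centred. The clearance to the nearest interior wall is 1108 mm.

Clearances: x = 1810, y = 1108; minimum 1108 mm.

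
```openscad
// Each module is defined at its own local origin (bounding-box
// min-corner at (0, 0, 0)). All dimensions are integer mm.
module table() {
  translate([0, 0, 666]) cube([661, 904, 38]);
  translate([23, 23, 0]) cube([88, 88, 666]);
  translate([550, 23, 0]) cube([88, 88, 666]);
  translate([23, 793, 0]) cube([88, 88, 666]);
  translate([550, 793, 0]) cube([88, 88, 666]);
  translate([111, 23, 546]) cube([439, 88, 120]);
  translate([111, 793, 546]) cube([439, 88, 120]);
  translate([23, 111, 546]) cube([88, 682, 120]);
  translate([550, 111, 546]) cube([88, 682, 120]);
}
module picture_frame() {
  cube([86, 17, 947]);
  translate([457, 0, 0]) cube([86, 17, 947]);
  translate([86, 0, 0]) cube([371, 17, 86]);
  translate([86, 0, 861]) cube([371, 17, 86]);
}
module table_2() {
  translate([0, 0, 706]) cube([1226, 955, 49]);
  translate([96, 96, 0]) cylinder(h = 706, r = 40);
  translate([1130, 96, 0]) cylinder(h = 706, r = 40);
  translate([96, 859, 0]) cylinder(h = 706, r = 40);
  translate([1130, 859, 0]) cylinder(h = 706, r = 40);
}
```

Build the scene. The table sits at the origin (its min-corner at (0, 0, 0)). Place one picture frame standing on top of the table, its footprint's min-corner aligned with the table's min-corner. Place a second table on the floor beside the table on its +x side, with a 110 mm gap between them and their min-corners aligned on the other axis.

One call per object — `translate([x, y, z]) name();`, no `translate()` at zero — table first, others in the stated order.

table();
translate([0, 0, 704]) picture_frame();
translate([771, 0, 0]) table_2();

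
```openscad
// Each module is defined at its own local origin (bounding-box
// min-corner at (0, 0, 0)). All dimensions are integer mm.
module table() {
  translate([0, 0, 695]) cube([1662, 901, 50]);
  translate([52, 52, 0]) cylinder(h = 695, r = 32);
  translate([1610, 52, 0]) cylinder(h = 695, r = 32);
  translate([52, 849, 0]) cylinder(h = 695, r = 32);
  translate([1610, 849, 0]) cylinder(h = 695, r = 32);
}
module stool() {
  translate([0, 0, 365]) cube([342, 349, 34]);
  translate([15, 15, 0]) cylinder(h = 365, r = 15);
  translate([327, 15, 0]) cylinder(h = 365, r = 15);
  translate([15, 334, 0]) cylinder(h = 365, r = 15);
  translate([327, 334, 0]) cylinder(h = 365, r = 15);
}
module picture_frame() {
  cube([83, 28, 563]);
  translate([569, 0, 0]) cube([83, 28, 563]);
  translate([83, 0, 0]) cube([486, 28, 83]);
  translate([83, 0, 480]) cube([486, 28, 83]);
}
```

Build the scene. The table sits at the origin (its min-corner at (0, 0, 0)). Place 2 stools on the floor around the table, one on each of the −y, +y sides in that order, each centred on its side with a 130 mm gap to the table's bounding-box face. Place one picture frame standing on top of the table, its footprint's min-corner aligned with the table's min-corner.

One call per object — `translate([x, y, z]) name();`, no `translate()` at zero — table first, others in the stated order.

table();
translate([660, -479, 0]) stool();
translate([660, 1031, 0]) stool();
translate([0, 0, 745]) picture_frame();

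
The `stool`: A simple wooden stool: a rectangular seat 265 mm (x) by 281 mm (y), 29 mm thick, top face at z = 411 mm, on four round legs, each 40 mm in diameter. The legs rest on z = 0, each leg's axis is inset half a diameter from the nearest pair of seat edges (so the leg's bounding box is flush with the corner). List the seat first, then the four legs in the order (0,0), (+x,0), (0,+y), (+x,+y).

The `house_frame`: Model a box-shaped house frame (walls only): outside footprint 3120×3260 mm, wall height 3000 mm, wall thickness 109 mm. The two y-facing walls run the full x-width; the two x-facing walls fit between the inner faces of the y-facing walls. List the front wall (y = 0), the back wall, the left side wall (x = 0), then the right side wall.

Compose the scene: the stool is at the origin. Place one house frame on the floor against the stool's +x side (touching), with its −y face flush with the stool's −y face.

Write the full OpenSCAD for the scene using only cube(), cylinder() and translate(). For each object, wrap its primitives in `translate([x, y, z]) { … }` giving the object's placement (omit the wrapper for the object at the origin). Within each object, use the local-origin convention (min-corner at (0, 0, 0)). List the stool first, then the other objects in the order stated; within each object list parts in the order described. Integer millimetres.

translate([0, 0, 382]) cube([265, 281, 29]);
translate([20, 20, 0]) cylinder(h = 382, r = 20);
translate([245, 20, 0]) cylinder(h = 382, r = 20);
translate([20, 261, 0]) cylinder(h = 382, r = 20);
translate([245, 261, 0]) cylinder(h = 382, r = 20);
translate([265, 0, 0]) {
  cube([3120, 109, 3000]);
  translate([0, 3151, 0]) cube([3120, 109, 3000]);
  translate([0, 109, 0]) cube([109, 3042, 3000]);
  translate([3011, 109, 0]) cube([109, 3042, 3000]);
}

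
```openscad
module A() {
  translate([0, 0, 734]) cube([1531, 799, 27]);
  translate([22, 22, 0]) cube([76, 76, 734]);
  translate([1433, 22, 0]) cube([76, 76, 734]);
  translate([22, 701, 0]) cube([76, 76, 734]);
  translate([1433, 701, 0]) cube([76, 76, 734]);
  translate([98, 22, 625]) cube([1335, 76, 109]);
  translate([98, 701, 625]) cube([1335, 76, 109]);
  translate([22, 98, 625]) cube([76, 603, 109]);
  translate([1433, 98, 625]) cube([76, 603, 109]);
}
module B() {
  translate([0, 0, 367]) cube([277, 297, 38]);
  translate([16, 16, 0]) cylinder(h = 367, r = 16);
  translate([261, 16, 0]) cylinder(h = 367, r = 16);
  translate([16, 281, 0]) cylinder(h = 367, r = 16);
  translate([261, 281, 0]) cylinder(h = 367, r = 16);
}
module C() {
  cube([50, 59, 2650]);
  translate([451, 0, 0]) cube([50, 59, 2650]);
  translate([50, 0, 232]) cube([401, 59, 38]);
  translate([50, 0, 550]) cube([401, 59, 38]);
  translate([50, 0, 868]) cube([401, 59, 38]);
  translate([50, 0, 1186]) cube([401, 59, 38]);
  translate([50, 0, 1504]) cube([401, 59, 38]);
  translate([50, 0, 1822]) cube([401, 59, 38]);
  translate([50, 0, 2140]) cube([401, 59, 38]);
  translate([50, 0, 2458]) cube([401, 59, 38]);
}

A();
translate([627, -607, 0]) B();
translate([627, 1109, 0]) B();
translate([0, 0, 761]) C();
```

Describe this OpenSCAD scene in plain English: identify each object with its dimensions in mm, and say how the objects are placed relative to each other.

A is a table: top 1531 mm (x) × 799 mm (y), 27 mm thick, upper face at z = 761 mm, on four 76×76 mm square legs, each inset 22 mm from the nearest pair of top edges, running from z = 0 to the bottom of the top. Four apron rails, 76 mm thick and 109 mm tall, run between adjacent legs with their top edges flush with the underside of the top and their outer faces flush with the legs' outer faces.

B is a four-legged stool. The seat is 277×297 mm, 38 mm thick, top at z = 405 mm. It stands on four round legs, each 32 mm in diameter, from z = 0 to the seat underside, each leg's axis is inset half a diameter from the nearest pair of seat edges (so the leg's bounding box is flush with the corner).

C is a straight ladder. Two 50×59 mm vertical rails, 2650 mm tall, stand 501 mm apart (outside-to-outside) with their front faces coplanar on the −y side. 8 rungs, each 59 mm deep and 38 mm tall, span between the inner faces of the rails, front faces flush with the rails. The lowest rung's underside is at z = 232 mm and rungs are spaced 318 mm apart (underside to underside).

Two stools sit around the table at the −y, +y sides. The ladder is on top of the table.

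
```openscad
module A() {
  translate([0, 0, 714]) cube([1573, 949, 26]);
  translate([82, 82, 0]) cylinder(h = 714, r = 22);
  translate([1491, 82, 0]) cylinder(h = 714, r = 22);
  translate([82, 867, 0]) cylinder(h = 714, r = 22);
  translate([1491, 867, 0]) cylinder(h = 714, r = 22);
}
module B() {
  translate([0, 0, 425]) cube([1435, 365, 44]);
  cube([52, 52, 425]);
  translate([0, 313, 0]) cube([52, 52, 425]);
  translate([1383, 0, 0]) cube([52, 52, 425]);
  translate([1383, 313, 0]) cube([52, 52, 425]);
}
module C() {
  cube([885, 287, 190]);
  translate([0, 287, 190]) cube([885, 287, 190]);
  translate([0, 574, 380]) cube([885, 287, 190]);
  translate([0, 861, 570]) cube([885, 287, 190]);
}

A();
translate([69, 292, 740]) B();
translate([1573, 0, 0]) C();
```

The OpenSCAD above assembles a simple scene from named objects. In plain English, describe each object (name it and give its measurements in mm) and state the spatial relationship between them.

A is a table: top 1573 mm (x) × 949 mm (y), 26 mm thick, upper face at z = 740 mm, on four round legs of 44 mm diameter, each leg's bounding box inset 60 mm from the nearest pair of top edges, running from z = 0 to the bottom of the top.

B is a long wooden bench with a 1435 mm (x) × 365 mm (y) seat, 44 mm thick, its top surface 469 mm above the floor. Four 52 mm square legs at the seat corners, flush with the edges, run from z = 0 to the seat underside.

C is a run of 4 identical solid stair steps. Each tread is 885×287 mm and each step block is 190 mm high. Step 1 rests on the floor; step k is offset from step 1 by (k−1)×287 mm in y and (k−1)×190 mm in z.

The bench is on top of the table, centred. The staircase is against the table's +x side, with their −y faces flush.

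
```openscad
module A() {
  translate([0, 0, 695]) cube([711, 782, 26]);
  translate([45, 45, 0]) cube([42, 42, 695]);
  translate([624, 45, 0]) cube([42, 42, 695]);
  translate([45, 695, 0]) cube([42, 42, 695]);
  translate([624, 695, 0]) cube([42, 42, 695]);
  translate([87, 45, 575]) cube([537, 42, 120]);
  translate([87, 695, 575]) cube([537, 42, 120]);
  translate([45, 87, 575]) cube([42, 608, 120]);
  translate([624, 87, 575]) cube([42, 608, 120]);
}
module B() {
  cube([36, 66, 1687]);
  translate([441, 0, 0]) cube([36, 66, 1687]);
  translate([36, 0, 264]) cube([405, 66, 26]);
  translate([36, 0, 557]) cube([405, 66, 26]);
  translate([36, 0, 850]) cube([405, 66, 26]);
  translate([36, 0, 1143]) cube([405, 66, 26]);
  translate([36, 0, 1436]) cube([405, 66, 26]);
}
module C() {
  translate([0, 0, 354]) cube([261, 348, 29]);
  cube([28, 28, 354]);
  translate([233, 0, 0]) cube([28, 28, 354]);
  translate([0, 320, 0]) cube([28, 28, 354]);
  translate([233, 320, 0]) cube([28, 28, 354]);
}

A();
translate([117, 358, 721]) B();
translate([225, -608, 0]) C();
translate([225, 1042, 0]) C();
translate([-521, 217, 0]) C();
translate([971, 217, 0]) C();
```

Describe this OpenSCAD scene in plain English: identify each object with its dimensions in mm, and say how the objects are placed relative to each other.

A is a table with a 711×782 mm rectangular top, 26 mm thick, top surface at z = 721 mm, supported by four 42×42 mm square legs, each inset 45 mm from the nearest pair of top edges, running from the floor. Four apron rails, 42 mm thick and 120 mm tall, run between adjacent legs with their top edges flush with the underside of the top and their outer faces flush with the legs' outer faces.

B is a straight ladder. Two 36×66 mm vertical rails, 1687 mm tall, stand 477 mm apart (outside-to-outside) with their front faces coplanar on the −y side. 5 rungs, each 66 mm deep and 26 mm tall, span between the inner faces of the rails, front faces flush with the rails. The lowest rung's underside is at z = 264 mm and rungs are spaced 293 mm apart (underside to underside).

C is a four-legged stool. The seat is a 261×348×29 mm slab whose top surface is at z = 383 mm; four square legs, each 28×28 mm in cross-section, run from the floor (z = 0) to the underside of the seat, each flush with a corner of the seat.

The ladder is on top of the table, centred. Four stools sit around the table at the −y, +y, −x, +x sides.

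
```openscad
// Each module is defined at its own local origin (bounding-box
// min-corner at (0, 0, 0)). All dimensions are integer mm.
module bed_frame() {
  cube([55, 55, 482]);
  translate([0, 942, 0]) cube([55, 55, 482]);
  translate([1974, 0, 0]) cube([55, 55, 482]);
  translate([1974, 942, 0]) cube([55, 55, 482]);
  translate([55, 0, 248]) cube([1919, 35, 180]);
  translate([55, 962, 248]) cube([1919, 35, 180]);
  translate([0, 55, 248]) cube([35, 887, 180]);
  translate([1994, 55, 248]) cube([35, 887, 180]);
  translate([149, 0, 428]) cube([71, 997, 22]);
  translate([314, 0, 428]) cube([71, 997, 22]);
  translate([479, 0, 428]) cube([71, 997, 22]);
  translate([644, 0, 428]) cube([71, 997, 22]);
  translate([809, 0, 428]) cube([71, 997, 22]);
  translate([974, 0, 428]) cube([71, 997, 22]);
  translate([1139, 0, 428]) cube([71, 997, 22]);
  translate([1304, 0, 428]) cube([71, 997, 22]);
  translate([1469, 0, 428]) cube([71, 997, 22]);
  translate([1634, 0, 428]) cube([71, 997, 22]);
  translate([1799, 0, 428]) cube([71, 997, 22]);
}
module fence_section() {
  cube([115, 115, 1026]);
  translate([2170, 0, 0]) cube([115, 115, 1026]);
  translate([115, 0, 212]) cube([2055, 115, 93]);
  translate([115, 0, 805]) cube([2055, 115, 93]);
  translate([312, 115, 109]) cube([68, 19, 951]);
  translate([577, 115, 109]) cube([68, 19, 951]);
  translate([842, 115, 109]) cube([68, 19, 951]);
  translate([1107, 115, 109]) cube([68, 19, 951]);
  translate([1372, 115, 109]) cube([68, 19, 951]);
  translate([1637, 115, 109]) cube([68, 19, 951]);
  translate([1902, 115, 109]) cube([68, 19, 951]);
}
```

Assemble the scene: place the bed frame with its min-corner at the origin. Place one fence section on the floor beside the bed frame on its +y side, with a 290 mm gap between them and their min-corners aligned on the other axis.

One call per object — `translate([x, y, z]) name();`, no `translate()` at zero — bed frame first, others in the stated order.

bed_frame();
translate([0, 1287, 0]) fence_section();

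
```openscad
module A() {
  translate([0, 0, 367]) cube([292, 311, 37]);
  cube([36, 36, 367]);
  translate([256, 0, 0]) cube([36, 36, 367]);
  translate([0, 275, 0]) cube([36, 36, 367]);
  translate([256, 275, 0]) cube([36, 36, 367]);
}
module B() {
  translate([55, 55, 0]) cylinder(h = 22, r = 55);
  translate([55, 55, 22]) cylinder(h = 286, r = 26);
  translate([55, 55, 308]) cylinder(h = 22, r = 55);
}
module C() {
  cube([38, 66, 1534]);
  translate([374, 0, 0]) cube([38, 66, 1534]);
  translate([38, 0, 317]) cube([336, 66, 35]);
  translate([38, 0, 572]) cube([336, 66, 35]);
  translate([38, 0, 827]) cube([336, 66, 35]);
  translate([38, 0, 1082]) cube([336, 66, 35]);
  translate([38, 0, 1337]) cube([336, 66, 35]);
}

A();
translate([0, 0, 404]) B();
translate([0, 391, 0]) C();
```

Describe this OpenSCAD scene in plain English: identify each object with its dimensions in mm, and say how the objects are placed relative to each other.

A is a four-legged stool. The seat is 292×311 mm, 37 mm thick, top at z = 404 mm. It stands on four square legs, each 36×36 mm in cross-section, from z = 0 to the seat underside, each flush with a corner of the seat.

B is a spool: two coaxial disc flanges of radius 55 mm and thickness 22 mm, joined by a core cylinder of radius 26 mm and height 286 mm. The lower flange rests on z = 0 and the three cylinders share a vertical axis.

C is a straight ladder. Two 38×66 mm vertical rails, 1534 mm tall, stand 412 mm apart (outside-to-outside) with their front faces coplanar on the −y side. 5 rungs, each 66 mm deep and 35 mm tall, span between the inner faces of the rails, front faces flush with the rails. The lowest rung's underside is at z = 317 mm and rungs are spaced 255 mm apart (underside to underside).

The spool is on top of the stool. The ladder is on the floor beside the stool on its +y side.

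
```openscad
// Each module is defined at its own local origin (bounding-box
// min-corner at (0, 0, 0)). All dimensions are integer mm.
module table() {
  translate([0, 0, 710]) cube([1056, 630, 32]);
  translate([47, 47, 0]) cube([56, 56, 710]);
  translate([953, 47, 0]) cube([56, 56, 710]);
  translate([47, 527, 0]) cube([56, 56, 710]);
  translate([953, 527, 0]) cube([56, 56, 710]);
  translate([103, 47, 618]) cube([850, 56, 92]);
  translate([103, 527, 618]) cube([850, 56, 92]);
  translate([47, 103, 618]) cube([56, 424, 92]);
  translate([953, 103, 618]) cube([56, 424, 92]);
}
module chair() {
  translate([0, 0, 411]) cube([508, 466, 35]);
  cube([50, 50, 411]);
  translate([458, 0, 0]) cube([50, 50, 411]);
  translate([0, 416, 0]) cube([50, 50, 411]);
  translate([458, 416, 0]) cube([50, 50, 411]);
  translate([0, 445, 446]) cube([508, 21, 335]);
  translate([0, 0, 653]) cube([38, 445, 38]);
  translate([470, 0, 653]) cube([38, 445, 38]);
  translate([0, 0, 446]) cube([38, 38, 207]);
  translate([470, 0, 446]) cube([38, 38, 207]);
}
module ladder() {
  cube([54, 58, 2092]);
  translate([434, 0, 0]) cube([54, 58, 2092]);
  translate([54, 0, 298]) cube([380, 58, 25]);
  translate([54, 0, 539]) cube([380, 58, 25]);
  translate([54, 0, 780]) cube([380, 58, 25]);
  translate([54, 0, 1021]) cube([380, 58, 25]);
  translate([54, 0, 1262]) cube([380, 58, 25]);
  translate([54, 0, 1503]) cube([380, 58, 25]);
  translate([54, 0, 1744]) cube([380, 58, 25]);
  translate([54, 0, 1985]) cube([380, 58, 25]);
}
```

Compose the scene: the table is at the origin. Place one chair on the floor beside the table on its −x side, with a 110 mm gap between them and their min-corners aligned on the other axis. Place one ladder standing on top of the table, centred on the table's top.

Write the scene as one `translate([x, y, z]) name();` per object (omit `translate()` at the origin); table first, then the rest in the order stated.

table();
translate([-618, 0, 0]) chair();
translate([284, 286, 742]) ladder();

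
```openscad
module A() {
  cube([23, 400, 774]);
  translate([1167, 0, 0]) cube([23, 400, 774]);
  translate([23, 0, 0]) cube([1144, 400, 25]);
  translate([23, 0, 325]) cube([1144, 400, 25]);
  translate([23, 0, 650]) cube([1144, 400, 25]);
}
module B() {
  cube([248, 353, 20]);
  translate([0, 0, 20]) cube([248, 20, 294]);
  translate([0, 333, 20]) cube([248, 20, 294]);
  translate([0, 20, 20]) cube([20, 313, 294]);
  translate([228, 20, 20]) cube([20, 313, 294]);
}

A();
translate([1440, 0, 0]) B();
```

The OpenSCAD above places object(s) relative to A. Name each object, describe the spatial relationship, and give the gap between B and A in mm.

The open box's nearest face is 250 mm from the bookshelf's +x face.

A is a bookshelf. B is an open box. The open box is on the floor beside the bookshelf on its +x side. The gap between the open box and the bookshelf is 250 mm.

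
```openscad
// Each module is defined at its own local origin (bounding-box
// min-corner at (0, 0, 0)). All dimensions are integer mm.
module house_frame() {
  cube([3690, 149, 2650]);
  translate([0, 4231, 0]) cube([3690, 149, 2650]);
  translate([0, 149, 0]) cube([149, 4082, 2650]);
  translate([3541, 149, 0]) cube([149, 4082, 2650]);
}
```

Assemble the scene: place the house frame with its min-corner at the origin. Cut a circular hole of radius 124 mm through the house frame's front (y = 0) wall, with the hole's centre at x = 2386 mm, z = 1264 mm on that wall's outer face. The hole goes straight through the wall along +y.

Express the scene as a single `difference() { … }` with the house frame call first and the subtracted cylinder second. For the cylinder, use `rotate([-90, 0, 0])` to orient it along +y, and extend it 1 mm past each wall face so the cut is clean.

difference() {
  house_frame();
  translate([2386, -1, 1264]) rotate([-90, 0, 0]) cylinder(h = 151, r = 124);
}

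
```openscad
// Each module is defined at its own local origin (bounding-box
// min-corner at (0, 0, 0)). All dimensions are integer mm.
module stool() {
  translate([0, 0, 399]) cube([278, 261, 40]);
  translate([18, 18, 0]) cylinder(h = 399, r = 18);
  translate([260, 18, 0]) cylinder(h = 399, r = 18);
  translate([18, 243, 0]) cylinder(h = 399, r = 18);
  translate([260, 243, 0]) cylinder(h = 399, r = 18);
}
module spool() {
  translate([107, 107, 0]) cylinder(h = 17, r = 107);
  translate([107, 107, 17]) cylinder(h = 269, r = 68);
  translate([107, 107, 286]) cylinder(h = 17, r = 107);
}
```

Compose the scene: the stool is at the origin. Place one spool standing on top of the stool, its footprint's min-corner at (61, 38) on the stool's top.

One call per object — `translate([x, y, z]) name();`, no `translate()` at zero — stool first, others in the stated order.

stool();
translate([61, 38, 439]) spool();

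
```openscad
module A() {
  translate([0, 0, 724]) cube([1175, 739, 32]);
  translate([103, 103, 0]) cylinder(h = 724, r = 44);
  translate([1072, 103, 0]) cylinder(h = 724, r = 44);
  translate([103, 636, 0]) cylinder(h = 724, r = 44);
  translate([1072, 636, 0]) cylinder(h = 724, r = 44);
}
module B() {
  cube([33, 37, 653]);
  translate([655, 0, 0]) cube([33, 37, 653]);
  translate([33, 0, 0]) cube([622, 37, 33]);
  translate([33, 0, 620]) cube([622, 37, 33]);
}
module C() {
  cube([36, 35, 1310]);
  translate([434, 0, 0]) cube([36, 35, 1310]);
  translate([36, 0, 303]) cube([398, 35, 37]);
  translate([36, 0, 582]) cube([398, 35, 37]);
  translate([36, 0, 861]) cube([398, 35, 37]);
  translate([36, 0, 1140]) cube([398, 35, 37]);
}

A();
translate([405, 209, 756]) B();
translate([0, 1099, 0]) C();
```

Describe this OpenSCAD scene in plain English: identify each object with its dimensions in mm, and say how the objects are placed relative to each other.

A is a table with a 1175×739 mm rectangular top, 32 mm thick, top surface at z = 756 mm, supported by four round legs of 88 mm diameter, each leg's bounding box inset 59 mm from the nearest pair of top edges, running from the floor.

B is a rectangular picture frame lying in the x–z plane (depth along y). The opening is 622 mm wide (x) by 587 mm tall (z), surrounded by a border 33 mm wide on all four sides. The frame is 37 mm deep and is made of two full-height vertical stiles with two horizontal rails fitted between them.

C is a straight ladder. Two 36×35 mm vertical rails, 1310 mm tall, stand 470 mm apart (outside-to-outside) with their front faces coplanar on the −y side. 4 rungs, each 35 mm deep and 37 mm tall, span between the inner faces of the rails, front faces flush with the rails. The lowest rung's underside is at z = 303 mm and rungs are spaced 279 mm apart (underside to underside).

The picture frame is on top of the table. The ladder is on the floor beside the table on its +y side.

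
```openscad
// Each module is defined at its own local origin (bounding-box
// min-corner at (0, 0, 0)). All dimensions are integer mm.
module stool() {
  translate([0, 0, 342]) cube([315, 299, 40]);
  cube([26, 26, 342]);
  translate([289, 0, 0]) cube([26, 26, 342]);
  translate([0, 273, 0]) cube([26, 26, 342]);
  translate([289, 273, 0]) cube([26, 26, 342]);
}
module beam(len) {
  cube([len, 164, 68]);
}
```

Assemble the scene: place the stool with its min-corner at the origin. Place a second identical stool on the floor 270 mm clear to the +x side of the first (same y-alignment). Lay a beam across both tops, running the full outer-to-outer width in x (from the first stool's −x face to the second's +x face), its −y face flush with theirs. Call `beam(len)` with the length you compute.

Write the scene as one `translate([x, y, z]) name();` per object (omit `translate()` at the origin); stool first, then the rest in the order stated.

stool();
translate([585, 0, 0]) stool();
translate([0, 0, 382]) beam(900);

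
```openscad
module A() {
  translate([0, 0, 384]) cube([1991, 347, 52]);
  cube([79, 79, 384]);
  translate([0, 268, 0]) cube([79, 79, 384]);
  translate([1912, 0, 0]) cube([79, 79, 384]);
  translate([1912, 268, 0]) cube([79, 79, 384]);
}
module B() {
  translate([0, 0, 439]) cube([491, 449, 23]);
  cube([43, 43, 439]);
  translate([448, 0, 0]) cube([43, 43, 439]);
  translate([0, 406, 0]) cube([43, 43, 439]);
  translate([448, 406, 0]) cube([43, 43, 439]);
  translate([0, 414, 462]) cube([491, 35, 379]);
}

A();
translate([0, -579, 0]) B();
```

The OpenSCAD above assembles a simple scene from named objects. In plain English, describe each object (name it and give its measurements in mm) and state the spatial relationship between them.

A is a long wooden bench with a 1991 mm (x) × 347 mm (y) seat, 52 mm thick, its top surface 436 mm above the floor. Four 79 mm square legs at the seat corners, flush with the edges, run from z = 0 to the seat underside.

B is a chair: 491×449 mm seat, 23 mm thick, top at z = 462 mm, on four 43 mm square corner legs flush with the seat edges. A 35 mm thick backrest slab spans the full seat width, extending 379 mm above the seat top, its back face flush with the seat's +y edge.

The chair is on the floor beside the bench on its −y side.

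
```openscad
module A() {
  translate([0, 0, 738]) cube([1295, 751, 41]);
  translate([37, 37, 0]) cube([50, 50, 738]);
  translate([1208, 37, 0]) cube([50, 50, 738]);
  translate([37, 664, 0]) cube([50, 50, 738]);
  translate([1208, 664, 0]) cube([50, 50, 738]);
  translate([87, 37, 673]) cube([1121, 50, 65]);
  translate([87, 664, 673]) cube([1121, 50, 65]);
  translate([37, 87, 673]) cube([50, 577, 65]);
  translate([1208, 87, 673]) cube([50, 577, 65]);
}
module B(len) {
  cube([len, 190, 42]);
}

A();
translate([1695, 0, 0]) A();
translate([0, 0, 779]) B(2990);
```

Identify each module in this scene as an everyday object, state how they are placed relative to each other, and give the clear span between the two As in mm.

A is a table. B is a beam. A beam spans the tops of two tables. The clear span between the two tables is 400 mm.

Second table starts at x = 1695; first ends at x = 1295; clear span = 1695 − 1295 = 400 mm.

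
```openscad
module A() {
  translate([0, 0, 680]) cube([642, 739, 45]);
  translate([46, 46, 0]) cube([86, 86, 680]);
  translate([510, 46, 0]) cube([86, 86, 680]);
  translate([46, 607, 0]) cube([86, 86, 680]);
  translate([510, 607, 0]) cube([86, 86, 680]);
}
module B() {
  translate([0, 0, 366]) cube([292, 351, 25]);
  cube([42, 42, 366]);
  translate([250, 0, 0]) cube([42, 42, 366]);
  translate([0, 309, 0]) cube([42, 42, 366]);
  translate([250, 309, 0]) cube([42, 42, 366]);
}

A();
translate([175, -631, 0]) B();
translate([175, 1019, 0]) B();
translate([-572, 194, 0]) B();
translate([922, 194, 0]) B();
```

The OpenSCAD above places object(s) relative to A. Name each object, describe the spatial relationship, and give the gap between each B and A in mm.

Each stool's nearest face is 280 mm from the table's bounding box.

A is a table. B is a stool. Four stools sit around the table at the −y, +y, −x, +x sides. The gap between each stool and the table is 280 mm.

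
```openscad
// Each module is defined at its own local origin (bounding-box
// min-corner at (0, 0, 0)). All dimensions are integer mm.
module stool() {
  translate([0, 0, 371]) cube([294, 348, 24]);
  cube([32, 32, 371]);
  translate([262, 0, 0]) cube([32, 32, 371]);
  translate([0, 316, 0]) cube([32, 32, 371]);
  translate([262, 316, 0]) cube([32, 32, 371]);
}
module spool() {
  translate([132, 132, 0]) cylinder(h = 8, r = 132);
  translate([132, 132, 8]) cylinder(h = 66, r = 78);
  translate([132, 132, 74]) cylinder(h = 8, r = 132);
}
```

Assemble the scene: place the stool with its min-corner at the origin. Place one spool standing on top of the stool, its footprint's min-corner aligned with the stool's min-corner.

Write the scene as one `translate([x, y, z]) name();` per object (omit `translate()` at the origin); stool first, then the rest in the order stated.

stool();
translate([0, 0, 395]) spool();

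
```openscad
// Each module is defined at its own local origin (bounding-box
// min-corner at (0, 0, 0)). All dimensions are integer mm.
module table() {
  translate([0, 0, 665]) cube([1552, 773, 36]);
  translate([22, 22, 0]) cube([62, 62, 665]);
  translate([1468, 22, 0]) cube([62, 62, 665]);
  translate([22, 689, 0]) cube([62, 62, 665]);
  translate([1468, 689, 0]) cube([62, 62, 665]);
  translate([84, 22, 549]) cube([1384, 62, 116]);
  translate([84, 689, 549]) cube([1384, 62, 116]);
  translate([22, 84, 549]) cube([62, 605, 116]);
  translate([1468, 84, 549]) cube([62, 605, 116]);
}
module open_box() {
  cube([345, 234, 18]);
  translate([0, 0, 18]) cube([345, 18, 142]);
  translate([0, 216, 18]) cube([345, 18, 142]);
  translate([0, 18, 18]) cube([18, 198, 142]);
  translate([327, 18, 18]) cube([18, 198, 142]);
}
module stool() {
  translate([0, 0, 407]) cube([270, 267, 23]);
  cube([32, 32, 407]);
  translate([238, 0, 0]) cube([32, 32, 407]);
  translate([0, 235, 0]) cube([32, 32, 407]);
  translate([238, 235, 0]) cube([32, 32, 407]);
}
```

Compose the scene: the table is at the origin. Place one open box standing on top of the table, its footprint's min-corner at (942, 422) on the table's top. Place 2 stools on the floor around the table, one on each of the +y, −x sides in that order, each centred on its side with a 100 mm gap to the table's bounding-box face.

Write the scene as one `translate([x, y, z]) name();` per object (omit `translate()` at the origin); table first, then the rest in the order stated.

table();
translate([942, 422, 701]) open_box();
translate([641, 873, 0]) stool();
translate([-370, 253, 0]) stool();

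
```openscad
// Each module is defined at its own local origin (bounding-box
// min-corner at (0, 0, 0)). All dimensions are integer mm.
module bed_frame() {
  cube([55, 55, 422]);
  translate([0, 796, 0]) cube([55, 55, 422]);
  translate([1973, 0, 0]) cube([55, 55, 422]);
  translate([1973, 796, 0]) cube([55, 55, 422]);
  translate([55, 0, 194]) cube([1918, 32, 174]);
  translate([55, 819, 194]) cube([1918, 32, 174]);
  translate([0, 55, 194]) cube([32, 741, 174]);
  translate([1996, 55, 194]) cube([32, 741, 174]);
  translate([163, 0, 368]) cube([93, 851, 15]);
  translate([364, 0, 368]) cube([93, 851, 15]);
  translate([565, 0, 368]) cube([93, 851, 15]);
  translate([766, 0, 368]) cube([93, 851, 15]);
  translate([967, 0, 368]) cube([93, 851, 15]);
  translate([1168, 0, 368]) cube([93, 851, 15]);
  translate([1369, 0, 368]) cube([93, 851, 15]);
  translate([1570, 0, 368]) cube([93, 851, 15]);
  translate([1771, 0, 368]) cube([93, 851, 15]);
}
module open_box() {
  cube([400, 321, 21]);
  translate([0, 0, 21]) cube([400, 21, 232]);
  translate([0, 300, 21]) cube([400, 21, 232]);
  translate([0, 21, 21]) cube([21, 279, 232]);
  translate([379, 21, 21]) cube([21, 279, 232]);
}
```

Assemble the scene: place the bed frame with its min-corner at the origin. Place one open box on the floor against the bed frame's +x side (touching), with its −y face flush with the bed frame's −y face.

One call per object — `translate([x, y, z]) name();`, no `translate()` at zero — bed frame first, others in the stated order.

bed_frame();
translate([2028, 0, 0]) open_box();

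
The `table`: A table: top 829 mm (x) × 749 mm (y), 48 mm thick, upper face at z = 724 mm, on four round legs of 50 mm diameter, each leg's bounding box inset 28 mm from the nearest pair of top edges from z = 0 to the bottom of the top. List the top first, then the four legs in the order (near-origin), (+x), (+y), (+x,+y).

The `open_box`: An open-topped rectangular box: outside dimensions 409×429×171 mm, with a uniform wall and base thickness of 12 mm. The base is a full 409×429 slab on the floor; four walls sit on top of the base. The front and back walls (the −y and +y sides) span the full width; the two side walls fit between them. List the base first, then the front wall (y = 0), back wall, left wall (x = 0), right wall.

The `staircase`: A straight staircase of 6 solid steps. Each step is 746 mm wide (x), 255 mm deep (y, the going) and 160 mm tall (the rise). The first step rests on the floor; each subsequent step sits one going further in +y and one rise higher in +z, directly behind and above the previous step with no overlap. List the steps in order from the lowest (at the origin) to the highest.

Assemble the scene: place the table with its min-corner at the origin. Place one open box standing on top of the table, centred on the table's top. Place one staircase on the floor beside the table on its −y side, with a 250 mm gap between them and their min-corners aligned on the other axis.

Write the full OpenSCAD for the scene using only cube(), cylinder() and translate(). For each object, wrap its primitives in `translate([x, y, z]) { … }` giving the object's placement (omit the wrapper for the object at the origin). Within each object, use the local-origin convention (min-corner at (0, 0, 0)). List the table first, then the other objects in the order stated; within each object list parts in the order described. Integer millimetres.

translate([0, 0, 676]) cube([829, 749, 48]);
translate([53, 53, 0]) cylinder(h = 676, r = 25);
translate([776, 53, 0]) cylinder(h = 676, r = 25);
translate([53, 696, 0]) cylinder(h = 676, r = 25);
translate([776, 696, 0]) cylinder(h = 676, r = 25);
translate([210, 160, 724]) {
  cube([409, 429, 12]);
  translate([0, 0, 12]) cube([409, 12, 159]);
  translate([0, 417, 12]) cube([409, 12, 159]);
  translate([0, 12, 12]) cube([12, 405, 159]);
  translate([397, 12, 12]) cube([12, 405, 159]);
}
translate([0, -1780, 0]) {
  cube([746, 255, 160]);
  translate([0, 255, 160]) cube([746, 255, 160]);
  translate([0, 510, 320]) cube([746, 255, 160]);
  translate([0, 765, 480]) cube([746, 255, 160]);
  translate([0, 1020, 640]) cube([746, 255, 160]);
  translate([0, 1275, 800]) cube([746, 255, 160]);
}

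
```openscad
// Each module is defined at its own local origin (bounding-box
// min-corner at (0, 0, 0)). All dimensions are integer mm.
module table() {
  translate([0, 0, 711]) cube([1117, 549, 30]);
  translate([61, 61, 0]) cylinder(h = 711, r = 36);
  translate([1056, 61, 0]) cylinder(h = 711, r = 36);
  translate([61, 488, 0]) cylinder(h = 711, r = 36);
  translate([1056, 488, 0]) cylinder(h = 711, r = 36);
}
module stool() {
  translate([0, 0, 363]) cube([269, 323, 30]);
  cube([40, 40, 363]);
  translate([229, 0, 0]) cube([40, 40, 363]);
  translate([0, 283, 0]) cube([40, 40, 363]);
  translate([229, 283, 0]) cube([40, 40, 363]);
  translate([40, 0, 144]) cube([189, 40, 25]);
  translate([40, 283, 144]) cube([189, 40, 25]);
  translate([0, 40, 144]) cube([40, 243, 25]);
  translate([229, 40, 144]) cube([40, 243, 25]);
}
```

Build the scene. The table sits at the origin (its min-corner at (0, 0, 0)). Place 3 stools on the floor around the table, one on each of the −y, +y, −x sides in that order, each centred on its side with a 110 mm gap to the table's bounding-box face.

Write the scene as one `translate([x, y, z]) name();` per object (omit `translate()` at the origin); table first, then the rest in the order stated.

table();
translate([424, -433, 0]) stool();
translate([424, 659, 0]) stool();
translate([-379, 113, 0]) stool();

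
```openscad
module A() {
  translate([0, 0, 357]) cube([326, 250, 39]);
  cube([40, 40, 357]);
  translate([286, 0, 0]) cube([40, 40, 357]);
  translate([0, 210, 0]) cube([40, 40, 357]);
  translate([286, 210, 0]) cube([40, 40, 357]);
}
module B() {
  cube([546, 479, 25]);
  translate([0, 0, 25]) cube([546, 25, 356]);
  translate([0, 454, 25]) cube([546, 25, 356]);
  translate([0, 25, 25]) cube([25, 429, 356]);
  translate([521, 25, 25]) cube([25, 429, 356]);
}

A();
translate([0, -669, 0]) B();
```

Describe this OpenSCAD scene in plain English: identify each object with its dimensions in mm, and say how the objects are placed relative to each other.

A is a four-legged stool. The seat is 326×250 mm, 39 mm thick, top at z = 396 mm. It stands on four square legs, each 40×40 mm in cross-section, from z = 0 to the seat underside, each flush with a corner of the seat.

B is an open-topped rectangular box: outside dimensions 546×479×381 mm, with a uniform wall and base thickness of 25 mm. The base is a full 546×479 slab on the floor; four walls sit on top of the base. The front and back walls (the −y and +y sides) span the full width; the two side walls fit between them.

The open box is on the floor beside the stool on its −y side.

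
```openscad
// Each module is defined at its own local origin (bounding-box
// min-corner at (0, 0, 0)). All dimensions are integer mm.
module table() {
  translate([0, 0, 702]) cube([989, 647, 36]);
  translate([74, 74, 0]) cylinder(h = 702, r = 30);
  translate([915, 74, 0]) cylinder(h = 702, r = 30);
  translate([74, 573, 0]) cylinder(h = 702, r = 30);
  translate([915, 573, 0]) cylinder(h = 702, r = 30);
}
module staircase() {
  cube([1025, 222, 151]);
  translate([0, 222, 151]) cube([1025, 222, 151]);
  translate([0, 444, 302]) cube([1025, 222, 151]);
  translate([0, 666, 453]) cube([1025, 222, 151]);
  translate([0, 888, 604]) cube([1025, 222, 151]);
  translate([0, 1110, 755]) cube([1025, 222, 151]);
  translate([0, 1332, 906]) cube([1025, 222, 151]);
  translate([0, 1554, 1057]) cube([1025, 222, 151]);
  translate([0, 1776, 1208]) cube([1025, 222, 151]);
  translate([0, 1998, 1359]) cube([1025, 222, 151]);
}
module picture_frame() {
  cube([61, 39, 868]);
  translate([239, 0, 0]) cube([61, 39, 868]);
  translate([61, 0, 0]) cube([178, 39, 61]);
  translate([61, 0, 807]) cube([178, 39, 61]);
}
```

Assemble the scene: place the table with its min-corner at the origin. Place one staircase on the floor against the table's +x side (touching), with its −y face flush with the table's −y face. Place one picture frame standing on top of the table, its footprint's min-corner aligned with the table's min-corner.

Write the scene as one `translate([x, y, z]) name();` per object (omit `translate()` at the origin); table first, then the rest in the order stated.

table();
translate([989, 0, 0]) staircase();
translate([0, 0, 738]) picture_frame();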